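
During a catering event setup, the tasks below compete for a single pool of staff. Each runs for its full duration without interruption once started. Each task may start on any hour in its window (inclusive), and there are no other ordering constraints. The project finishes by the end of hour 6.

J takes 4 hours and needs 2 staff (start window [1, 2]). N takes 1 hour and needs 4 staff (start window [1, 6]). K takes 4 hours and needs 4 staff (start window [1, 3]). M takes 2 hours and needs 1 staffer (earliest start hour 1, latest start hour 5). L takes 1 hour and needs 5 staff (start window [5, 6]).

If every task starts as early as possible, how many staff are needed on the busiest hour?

Early-start schedule: J@1, N@1, K@1, M@1, L@5.
Load per hour: hour 1: 11, hour 2: 7, hour 3: 6, hour 4: 6, hour 5: 5, hour 6: 0.
Peak is 11.

11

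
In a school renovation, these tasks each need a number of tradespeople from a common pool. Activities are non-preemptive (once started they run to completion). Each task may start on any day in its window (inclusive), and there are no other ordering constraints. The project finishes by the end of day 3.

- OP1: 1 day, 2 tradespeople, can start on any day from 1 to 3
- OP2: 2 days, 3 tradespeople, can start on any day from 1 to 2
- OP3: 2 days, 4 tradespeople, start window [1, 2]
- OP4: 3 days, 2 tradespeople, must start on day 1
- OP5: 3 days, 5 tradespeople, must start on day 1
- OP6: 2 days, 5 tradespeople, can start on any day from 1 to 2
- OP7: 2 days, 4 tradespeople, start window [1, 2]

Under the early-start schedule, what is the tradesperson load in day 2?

23

At early start, day 2 has: OP2, OP3, OP4, OP5, OP6, OP7.
Demand: 3 + 4 + 2 + 5 + 5 + 4 = 23.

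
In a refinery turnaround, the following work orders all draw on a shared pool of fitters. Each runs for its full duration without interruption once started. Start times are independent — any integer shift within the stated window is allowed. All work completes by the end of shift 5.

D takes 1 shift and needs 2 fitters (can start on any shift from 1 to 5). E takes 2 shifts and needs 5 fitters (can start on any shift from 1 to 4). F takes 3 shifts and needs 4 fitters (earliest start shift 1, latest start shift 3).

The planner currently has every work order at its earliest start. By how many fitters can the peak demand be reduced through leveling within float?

Early-start peak: s1:11  s2:9  s3:4  s4:0  s5:0 ⇒ 11.
Leveled (D@1, E@4, F@1): s1:6  s2:4  s3:4  s4:5  s5:5 ⇒ 6.
Reduction 11 − 6 = 5.

5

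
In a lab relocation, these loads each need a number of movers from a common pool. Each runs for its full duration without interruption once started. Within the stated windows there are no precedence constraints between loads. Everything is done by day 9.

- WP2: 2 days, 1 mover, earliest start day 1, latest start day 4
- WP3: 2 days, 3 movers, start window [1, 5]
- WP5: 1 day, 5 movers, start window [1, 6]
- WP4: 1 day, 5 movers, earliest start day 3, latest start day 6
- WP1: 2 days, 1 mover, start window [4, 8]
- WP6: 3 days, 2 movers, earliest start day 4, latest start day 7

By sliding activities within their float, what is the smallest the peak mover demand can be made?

5

Early-start (WP2@1, WP3@1, WP5@1, WP4@3, WP1@4, WP6@4) gives peak 9: d1:9  d2:4  d3:5  d4:3  d5:3  d6:2  d7:0  d8:0  d9:0.
Shift WP5→3, WP4→4, WP1→5, WP6→5.
Schedule WP2@1, WP3@1, WP5@3, WP4@4, WP1@5, WP6@5: d1:4  d2:4  d3:5  d4:5  d5:3  d6:3  d7:2  d8:0  d9:0 — peak 5.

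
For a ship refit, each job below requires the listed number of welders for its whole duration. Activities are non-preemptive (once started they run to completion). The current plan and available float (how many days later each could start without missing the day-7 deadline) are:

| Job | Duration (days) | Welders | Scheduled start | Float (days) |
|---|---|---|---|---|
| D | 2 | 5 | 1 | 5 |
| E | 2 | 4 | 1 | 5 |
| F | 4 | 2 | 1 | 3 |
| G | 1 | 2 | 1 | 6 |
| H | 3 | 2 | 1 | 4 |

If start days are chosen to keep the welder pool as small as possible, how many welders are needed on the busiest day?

Early-start (D@1, E@1, F@1, G@1, H@1) gives peak 15: d1:15  d2:13  d3:4  d4:2  d5:0  d6:0  d7:0.
Shift E→3, F→3, G→5, H→5.
Schedule D@1, E@3, F@3, G@5, H@5: d1:5  d2:5  d3:6  d4:6  d5:6  d6:4  d7:2 — peak 6.

6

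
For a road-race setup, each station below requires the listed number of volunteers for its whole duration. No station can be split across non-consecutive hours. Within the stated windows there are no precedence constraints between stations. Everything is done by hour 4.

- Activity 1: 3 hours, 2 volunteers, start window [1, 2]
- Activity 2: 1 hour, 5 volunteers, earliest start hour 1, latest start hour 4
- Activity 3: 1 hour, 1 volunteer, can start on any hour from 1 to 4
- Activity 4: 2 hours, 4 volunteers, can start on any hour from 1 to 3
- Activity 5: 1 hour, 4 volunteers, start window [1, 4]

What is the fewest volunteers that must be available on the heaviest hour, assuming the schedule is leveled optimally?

Early-start (Activity 1@1, Activity 2@1, Activity 3@1, Activity 4@1, Activity 5@1) gives peak 16: h1:16  h2:6  h3:2  h4:0.
Shift Activity 2→4, Activity 3→4, Activity 5→3.
Schedule Activity 1@1, Activity 2@4, Activity 3@4, Activity 4@1, Activity 5@3: h1:6  h2:6  h3:6  h4:6 — peak 6.
Total volunteer-hours = 24 over 4 hours ⇒ peak ≥ ⌈24/4⌉ = 6, so 6 is optimal.

6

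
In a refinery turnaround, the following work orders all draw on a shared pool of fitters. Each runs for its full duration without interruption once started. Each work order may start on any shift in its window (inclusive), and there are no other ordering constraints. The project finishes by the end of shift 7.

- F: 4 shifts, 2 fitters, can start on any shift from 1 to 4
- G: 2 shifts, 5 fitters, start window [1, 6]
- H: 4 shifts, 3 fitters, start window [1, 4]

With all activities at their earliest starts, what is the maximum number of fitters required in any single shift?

10

Early-start schedule: F@1, G@1, H@1.
Load per shift: shift 1: 10, shift 2: 10, shift 3: 5, shift 4: 5, shift 5: 0, shift 6: 0, shift 7: 0.
Peak is 10.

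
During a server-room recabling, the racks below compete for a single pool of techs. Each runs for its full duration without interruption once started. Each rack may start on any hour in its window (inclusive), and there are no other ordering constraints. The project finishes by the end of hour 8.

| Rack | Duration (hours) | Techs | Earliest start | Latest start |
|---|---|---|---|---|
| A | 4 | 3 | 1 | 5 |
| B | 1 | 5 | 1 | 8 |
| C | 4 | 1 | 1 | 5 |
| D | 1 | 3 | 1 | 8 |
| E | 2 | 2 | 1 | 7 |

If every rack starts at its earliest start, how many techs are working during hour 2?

6

At early start, hour 2 has: A, C, E.
Demand: 3 + 1 + 2 = 6.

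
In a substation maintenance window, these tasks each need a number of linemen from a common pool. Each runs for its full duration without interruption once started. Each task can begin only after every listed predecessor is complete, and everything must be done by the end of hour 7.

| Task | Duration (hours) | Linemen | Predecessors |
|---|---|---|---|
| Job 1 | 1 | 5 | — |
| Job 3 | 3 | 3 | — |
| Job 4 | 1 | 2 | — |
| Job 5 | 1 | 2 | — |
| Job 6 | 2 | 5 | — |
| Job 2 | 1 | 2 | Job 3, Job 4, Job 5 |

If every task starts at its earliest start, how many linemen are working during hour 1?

17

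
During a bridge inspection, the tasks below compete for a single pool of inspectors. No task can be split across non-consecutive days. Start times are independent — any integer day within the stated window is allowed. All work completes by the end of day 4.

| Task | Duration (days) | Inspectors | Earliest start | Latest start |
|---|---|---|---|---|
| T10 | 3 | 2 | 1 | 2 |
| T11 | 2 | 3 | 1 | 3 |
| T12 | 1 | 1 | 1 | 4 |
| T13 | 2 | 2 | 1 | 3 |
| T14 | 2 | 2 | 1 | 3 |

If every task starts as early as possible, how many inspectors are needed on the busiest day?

Early-start schedule: T10@1, T11@1, T12@1, T13@1, T14@1.
Load per day: day 1: 10, day 2: 9, day 3: 2, day 4: 0.
Peak is 10.

10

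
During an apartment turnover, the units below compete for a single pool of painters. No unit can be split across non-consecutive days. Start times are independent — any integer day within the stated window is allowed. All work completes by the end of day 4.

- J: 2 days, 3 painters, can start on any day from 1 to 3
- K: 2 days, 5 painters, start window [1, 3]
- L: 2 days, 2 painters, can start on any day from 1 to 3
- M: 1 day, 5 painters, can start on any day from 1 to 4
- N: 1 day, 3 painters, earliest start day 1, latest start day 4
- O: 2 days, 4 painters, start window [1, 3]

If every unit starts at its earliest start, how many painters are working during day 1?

22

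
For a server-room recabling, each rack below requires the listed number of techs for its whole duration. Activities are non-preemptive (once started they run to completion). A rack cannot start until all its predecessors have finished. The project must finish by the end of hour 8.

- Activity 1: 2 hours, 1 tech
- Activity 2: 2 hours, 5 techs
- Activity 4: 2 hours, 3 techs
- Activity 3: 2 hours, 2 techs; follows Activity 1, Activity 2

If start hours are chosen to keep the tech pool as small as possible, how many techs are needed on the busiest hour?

Early-start (Activity 1@1, Activity 2@1, Activity 4@1, Activity 3@3) gives peak 9: h1:9  h2:9  h3:2  h4:2  h5:0  h6:0  h7:0  h8:0.
Shift Activity 2→3, Activity 3→5.
Schedule Activity 1@1, Activity 2@3, Activity 4@1, Activity 3@5: h1:4  h2:4  h3:5  h4:5  h5:2  h6:2  h7:0  h8:0 — peak 5.

5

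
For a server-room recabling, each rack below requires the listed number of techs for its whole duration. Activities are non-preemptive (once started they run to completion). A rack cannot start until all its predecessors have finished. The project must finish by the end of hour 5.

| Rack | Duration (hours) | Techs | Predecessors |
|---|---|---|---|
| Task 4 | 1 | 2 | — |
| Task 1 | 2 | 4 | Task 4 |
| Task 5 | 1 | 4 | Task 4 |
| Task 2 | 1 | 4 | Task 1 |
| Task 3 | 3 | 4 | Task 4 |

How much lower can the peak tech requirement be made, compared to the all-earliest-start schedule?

4

Early-start peak: h1:2  h2:12  h3:8  h4:8  h5:0 ⇒ 12.
Leveled (Task 4@1, Task 1@2, Task 5@2, Task 2@4, Task 3@3): h1:2  h2:8  h3:8  h4:8  h5:4 ⇒ 8.
Reduction 12 − 8 = 4.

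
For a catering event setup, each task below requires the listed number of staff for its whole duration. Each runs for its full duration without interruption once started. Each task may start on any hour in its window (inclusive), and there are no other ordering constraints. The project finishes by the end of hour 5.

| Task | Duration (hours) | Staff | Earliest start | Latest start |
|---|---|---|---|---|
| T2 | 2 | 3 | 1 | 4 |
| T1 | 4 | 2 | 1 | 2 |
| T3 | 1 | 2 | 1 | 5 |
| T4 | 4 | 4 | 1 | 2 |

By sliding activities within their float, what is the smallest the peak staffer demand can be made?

9

Early-start (T2@1, T1@1, T3@1, T4@1) gives peak 11: h1:11  h2:9  h3:6  h4:6  h5:0.
Shift T4→2.
Schedule T2@1, T1@1, T3@1, T4@2: h1:7  h2:9  h3:6  h4:6  h5:4 — peak 9.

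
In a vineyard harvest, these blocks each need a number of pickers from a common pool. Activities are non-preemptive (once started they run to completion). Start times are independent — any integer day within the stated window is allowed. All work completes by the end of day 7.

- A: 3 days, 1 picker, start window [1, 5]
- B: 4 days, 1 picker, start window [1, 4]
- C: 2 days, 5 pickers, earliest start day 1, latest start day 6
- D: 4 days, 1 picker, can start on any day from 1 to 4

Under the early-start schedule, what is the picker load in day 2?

8

At early start, day 2 has: A, B, C, D.
Demand: 1 + 1 + 5 + 1 = 8.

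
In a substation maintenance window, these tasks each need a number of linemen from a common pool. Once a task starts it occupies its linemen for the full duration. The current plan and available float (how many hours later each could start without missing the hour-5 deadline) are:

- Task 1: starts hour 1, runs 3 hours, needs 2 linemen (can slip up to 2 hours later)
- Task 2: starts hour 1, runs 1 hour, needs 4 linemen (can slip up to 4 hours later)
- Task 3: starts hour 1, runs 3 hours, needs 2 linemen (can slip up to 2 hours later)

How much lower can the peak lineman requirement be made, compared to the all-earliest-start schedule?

Early-start peak: h1:8  h2:4  h3:4  h4:0  h5:0 ⇒ 8.
Leveled (Task 1@1, Task 2@4, Task 3@1): h1:4  h2:4  h3:4  h4:4  h5:0 ⇒ 4.
Reduction 8 − 4 = 4.

4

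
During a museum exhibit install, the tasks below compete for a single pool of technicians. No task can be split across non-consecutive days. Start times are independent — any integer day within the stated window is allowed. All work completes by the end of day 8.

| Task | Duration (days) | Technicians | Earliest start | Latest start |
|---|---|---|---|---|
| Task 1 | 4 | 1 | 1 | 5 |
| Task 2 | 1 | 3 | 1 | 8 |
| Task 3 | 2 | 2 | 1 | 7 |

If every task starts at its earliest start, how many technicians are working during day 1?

6

At early start, day 1 has: Task 1, Task 2, Task 3.
Demand: 1 + 3 + 2 = 6.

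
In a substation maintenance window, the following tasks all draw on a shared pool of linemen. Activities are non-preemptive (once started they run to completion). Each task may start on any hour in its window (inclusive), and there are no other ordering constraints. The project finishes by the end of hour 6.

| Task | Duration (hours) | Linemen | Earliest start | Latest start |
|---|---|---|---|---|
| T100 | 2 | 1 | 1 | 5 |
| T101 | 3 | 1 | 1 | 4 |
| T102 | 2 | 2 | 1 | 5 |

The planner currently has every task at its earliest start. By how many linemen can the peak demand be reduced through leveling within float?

2

Early-start peak: h1:4  h2:4  h3:1  h4:0  h5:0  h6:0 ⇒ 4.
Leveled (T100@1, T101@1, T102@4): h1:2  h2:2  h3:1  h4:2  h5:2  h6:0 ⇒ 2.
Reduction 4 − 2 = 2.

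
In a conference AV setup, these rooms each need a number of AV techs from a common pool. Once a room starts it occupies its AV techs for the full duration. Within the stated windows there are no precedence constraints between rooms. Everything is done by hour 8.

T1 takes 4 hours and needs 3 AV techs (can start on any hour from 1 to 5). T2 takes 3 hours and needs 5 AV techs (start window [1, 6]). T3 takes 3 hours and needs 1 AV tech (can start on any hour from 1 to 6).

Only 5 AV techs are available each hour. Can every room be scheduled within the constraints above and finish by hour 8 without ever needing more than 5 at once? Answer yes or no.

yes

Schedule T1@1, T2@5, T3@1: h1:4  h2:4  h3:4  h4:3  h5:5  h6:5  h7:5  h8:0 — peak 5 ≤ 5.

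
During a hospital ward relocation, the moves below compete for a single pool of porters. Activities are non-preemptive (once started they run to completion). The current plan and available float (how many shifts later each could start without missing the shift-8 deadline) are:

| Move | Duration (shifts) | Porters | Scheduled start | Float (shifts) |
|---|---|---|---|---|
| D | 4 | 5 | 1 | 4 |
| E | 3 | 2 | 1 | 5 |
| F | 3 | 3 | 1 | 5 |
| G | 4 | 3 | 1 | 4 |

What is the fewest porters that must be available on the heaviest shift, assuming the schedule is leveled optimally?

Early-start (D@1, E@1, F@1, G@1) gives peak 13: s1:13  s2:13  s3:13  s4:8  s5:0  s6:0  s7:0  s8:0.
Shift F→5, G→5.
Schedule D@1, E@1, F@5, G@5: s1:7  s2:7  s3:7  s4:5  s5:6  s6:6  s7:6  s8:3 — peak 7.

7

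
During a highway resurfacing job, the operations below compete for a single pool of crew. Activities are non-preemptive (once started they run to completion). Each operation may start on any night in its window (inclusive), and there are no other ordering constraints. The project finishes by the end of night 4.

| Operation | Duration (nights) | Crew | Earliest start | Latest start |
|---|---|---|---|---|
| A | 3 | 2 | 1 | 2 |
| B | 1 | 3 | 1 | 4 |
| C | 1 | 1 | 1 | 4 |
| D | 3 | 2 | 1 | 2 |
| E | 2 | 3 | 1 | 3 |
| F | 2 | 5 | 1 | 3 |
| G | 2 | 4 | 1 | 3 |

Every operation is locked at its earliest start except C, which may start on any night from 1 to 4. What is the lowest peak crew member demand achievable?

C@1: n1:20  n2:16  n3:4  n4:0 → peak 20
C@2: n1:19  n2:17  n3:4  n4:0 → peak 19
C@3: n1:19  n2:16  n3:5  n4:0 → peak 19
C@4: n1:19  n2:16  n3:4  n4:1 → peak 19
Best is C@2, peak 19.

19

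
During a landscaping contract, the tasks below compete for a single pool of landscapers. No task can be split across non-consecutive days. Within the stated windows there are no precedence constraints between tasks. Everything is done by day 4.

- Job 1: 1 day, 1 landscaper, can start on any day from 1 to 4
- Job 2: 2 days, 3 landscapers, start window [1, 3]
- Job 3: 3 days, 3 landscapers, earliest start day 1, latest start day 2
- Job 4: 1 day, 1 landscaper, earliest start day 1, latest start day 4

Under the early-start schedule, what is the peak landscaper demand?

Early-start schedule: Job 1@1, Job 2@1, Job 3@1, Job 4@1.
Load per day: day 1: 8, day 2: 6, day 3: 3, day 4: 0.
Peak is 8.

8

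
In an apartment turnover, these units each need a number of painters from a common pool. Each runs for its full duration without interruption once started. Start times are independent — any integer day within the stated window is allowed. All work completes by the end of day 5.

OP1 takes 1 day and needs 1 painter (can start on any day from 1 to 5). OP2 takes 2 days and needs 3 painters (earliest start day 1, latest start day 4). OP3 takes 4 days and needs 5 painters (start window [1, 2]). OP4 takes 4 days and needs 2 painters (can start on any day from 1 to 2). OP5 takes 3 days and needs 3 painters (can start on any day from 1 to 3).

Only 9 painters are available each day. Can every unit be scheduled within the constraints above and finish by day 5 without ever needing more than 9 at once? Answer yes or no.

no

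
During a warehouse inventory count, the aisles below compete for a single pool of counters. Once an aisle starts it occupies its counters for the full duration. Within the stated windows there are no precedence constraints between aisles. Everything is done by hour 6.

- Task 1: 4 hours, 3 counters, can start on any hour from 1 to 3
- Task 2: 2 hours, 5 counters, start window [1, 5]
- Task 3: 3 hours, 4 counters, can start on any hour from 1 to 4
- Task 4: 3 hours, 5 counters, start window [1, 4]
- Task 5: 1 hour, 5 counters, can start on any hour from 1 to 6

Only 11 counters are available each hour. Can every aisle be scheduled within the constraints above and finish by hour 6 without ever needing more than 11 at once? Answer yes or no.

no

The minimum achievable peak is 12; 11 < 12, so no feasible schedule stays within the cap.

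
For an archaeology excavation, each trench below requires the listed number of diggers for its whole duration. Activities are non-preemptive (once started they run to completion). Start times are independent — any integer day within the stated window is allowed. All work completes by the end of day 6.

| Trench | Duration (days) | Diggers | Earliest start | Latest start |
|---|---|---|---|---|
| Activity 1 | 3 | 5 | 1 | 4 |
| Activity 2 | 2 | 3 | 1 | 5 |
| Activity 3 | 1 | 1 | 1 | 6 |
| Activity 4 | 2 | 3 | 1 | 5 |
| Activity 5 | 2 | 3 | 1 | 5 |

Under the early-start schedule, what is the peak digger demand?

15

Early-start schedule: Activity 1@1, Activity 2@1, Activity 3@1, Activity 4@1, Activity 5@1.
Load per day: day 1: 15, day 2: 14, day 3: 5, day 4: 0, day 5: 0, day 6: 0.
Peak is 15.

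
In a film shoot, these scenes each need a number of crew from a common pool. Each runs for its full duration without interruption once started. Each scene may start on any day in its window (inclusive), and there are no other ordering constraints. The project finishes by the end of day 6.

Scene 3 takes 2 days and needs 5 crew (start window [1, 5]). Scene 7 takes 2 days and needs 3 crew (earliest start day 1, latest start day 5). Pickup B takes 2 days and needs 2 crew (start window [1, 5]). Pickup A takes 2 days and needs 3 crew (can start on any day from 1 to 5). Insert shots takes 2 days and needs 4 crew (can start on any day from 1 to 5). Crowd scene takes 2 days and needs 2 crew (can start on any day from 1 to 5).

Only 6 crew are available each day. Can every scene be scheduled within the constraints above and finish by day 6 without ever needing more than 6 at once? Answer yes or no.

no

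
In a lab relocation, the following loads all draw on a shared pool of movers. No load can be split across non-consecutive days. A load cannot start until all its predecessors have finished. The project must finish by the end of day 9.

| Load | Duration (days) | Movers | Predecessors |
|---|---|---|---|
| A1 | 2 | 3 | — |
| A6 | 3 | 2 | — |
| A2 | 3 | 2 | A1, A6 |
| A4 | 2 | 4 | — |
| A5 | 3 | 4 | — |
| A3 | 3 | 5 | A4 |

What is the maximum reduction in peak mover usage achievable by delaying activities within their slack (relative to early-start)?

6

Early-start peak: d1:13  d2:13  d3:11  d4:7  d5:7  d6:2  d7:0  d8:0  d9:0 ⇒ 13.
Leveled (A1@1, A6@3, A2@6, A4@1, A5@3, A3@6): d1:7  d2:7  d3:6  d4:6  d5:6  d6:7  d7:7  d8:7  d9:0 ⇒ 7.
Reduction 13 − 7 = 6.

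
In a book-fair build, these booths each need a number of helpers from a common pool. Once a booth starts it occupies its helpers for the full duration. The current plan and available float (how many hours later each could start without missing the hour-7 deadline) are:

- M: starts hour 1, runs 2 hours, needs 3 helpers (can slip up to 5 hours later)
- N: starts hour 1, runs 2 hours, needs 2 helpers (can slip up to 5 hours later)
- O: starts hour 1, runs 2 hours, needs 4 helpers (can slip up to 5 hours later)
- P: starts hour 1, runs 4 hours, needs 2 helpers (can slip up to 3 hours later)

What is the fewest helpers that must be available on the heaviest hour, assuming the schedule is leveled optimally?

Early-start (M@1, N@1, O@1, P@1) gives peak 11: h1:11  h2:11  h3:2  h4:2  h5:0  h6:0  h7:0.
Shift N→3, O→5.
Schedule M@1, N@3, O@5, P@1: h1:5  h2:5  h3:4  h4:4  h5:4  h6:4  h7:0 — peak 5.

5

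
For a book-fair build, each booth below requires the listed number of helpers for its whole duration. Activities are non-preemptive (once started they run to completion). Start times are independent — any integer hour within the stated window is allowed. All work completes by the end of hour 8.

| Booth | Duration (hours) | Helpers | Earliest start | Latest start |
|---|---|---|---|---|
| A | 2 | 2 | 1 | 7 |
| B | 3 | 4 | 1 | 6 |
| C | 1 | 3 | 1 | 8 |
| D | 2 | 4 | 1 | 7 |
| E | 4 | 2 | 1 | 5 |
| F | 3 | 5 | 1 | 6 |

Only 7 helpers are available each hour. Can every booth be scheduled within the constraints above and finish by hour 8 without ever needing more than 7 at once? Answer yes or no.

Schedule A@1, B@1, C@3, D@4, E@4, F@6: h1:6  h2:6  h3:7  h4:6  h5:6  h6:7  h7:7  h8:5 — peak 7 ≤ 7.

yes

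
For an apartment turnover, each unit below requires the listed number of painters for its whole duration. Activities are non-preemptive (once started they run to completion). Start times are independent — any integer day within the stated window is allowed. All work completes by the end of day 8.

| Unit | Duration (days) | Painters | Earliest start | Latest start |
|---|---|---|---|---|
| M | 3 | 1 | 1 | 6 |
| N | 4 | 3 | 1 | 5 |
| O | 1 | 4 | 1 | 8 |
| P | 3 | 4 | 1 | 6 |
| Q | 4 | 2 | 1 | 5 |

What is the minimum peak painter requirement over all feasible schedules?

5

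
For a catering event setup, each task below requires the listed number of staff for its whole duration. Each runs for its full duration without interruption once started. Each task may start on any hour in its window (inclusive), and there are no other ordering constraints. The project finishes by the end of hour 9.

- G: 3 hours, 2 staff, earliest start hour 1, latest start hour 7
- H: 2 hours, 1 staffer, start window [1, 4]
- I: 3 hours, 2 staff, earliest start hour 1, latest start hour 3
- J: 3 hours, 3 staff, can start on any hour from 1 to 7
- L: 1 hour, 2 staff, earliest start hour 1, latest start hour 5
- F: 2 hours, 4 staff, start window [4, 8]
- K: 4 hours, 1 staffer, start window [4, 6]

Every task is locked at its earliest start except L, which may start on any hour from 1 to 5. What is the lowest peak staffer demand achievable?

8

L@1: h1:10  h2:8  h3:7  h4:5  h5:5  h6:1  h7:1  h8:0  h9:0 → peak 10
L@2: h1:8  h2:10  h3:7  h4:5  h5:5  h6:1  h7:1  h8:0  h9:0 → peak 10
L@3: h1:8  h2:8  h3:9  h4:5  h5:5  h6:1  h7:1  h8:0  h9:0 → peak 9
L@4: h1:8  h2:8  h3:7  h4:7  h5:5  h6:1  h7:1  h8:0  h9:0 → peak 8
L@5: h1:8  h2:8  h3:7  h4:5  h5:7  h6:1  h7:1  h8:0  h9:0 → peak 8
Best is L@4, peak 8.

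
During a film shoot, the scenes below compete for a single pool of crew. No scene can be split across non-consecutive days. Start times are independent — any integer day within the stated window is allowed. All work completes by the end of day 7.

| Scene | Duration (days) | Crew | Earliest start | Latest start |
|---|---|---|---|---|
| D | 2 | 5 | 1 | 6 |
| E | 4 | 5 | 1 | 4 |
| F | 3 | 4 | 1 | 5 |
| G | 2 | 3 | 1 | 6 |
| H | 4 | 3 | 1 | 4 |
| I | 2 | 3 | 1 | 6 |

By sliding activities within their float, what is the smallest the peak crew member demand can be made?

11

Early-start (D@1, E@1, F@1, G@1, H@1, I@1) gives peak 23: d1:23  d2:23  d3:12  d4:8  d5:0  d6:0  d7:0.
Shift F→5, G→3, H→3, I→5.
Schedule D@1, E@1, F@5, G@3, H@3, I@5: d1:10  d2:10  d3:11  d4:11  d5:10  d6:10  d7:4 — peak 11.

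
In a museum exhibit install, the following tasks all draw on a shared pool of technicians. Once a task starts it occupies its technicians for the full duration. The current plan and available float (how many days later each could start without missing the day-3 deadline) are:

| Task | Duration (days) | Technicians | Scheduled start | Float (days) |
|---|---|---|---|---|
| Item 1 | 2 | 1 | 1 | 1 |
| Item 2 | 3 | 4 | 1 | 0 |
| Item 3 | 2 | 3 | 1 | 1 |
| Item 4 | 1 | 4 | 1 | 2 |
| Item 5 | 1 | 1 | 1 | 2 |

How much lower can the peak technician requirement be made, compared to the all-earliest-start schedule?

4

Early-start peak: d1:13  d2:8  d3:4 ⇒ 13.
Leveled (Item 1@1, Item 2@1, Item 3@1, Item 4@3, Item 5@1): d1:9  d2:8  d3:8 ⇒ 9.
Reduction 13 − 9 = 4.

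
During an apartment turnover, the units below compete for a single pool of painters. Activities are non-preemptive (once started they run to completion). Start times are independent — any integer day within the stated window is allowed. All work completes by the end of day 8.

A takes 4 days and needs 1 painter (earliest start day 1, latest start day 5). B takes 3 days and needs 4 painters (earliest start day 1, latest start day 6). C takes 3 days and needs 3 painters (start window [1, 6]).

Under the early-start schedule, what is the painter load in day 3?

8

At early start, day 3 has: A, B, C.
Demand: 1 + 4 + 3 = 8.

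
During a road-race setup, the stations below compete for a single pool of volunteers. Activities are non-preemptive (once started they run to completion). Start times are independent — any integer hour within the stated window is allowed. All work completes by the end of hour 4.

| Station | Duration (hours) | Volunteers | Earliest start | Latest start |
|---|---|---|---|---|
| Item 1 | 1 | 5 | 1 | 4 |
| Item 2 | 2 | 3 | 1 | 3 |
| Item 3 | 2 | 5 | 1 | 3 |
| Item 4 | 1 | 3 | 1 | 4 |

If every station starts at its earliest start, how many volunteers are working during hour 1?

At early start, hour 1 has: Item 1, Item 2, Item 3, Item 4.
Demand: 5 + 3 + 5 + 3 = 16.

16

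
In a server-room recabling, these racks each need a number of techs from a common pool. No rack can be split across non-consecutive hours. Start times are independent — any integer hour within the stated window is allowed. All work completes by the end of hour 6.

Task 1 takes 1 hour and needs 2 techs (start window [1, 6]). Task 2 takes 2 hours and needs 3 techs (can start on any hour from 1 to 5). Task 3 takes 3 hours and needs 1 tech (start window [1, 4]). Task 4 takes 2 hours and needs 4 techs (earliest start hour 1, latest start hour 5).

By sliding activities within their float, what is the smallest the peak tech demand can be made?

4

Early-start (Task 1@1, Task 2@1, Task 3@1, Task 4@1) gives peak 10: h1:10  h2:8  h3:1  h4:0  h5:0  h6:0.
Shift Task 2→2, Task 4→4.
Schedule Task 1@1, Task 2@2, Task 3@1, Task 4@4: h1:3  h2:4  h3:4  h4:4  h5:4  h6:0 — peak 4.
Total tech-hours = 19 over 6 hours ⇒ peak ≥ ⌈19/6⌉ = 4, so 4 is optimal.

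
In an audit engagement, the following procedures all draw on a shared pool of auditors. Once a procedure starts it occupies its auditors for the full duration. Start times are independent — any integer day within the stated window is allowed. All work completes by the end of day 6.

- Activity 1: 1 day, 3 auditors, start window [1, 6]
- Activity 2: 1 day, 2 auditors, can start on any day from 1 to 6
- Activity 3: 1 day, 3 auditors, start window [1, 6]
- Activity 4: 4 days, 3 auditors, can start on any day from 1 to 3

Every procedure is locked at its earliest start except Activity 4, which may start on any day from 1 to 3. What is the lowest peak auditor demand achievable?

8

Activity 4@1: d1:11  d2:3  d3:3  d4:3  d5:0  d6:0 → peak 11
Activity 4@2: d1:8  d2:3  d3:3  d4:3  d5:3  d6:0 → peak 8
Activity 4@3: d1:8  d2:0  d3:3  d4:3  d5:3  d6:3 → peak 8
Best is Activity 4@2, peak 8.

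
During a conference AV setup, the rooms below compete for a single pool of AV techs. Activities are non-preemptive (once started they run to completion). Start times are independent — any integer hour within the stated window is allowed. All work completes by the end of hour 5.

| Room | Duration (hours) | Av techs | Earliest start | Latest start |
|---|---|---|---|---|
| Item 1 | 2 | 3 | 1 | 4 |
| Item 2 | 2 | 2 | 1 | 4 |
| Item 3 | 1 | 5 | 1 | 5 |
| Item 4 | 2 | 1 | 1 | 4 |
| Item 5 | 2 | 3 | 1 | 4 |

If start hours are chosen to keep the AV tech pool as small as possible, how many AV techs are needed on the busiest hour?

5

Early-start (Item 1@1, Item 2@1, Item 3@1, Item 4@1, Item 5@1) gives peak 14: h1:14  h2:9  h3:0  h4:0  h5:0.
Shift Item 3→3, Item 4→4, Item 5→4.
Schedule Item 1@1, Item 2@1, Item 3@3, Item 4@4, Item 5@4: h1:5  h2:5  h3:5  h4:4  h5:4 — peak 5.
Total AV tech-hours = 23 over 5 hours ⇒ peak ≥ ⌈23/5⌉ = 5, so 5 is optimal.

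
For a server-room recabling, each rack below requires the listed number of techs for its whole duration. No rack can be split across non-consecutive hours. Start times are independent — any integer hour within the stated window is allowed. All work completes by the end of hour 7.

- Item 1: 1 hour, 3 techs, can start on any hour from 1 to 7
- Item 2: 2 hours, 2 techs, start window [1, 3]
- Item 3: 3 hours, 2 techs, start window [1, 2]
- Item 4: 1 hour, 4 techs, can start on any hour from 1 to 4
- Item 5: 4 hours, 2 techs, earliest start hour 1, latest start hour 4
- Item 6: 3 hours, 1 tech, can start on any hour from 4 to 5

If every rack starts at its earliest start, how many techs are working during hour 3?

At early start, hour 3 has: Item 3, Item 5.
Demand: 2 + 2 = 4.

4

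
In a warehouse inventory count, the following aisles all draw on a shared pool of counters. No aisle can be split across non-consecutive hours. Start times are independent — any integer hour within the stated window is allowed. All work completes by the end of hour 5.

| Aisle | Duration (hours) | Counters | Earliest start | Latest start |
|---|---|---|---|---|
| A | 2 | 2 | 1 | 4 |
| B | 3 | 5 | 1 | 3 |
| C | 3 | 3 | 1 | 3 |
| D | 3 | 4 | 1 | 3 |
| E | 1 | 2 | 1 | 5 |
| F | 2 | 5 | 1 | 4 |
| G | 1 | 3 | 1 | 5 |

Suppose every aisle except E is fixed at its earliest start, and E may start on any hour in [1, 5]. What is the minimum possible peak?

22

E@1: h1:24  h2:19  h3:12  h4:0  h5:0 → peak 24
E@2: h1:22  h2:21  h3:12  h4:0  h5:0 → peak 22
E@3: h1:22  h2:19  h3:14  h4:0  h5:0 → peak 22
E@4: h1:22  h2:19  h3:12  h4:2  h5:0 → peak 22
E@5: h1:22  h2:19  h3:12  h4:0  h5:2 → peak 22
Best is E@2, peak 22.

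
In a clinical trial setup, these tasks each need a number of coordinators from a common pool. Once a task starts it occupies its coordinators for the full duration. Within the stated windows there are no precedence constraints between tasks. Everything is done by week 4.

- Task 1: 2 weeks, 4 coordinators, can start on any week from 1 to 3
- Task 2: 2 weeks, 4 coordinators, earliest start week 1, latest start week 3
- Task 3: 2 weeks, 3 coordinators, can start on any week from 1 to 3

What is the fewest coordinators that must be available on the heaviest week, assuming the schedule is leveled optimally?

7

Early-start (Task 1@1, Task 2@1, Task 3@1) gives peak 11: w1:11  w2:11  w3:0  w4:0.
Shift Task 2→3.
Schedule Task 1@1, Task 2@3, Task 3@1: w1:7  w2:7  w3:4  w4:4 — peak 7.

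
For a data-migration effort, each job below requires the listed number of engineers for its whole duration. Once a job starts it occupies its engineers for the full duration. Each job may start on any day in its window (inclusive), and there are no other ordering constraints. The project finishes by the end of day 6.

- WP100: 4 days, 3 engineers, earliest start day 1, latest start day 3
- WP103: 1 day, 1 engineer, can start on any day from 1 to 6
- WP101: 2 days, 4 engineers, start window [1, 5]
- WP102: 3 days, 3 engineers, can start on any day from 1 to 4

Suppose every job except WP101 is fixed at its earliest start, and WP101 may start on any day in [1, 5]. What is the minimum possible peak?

WP101@1: d1:11  d2:10  d3:6  d4:3  d5:0  d6:0 → peak 11
WP101@2: d1:7  d2:10  d3:10  d4:3  d5:0  d6:0 → peak 10
WP101@3: d1:7  d2:6  d3:10  d4:7  d5:0  d6:0 → peak 10
WP101@4: d1:7  d2:6  d3:6  d4:7  d5:4  d6:0 → peak 7
WP101@5: d1:7  d2:6  d3:6  d4:3  d5:4  d6:4 → peak 7
Best is WP101@4, peak 7.

7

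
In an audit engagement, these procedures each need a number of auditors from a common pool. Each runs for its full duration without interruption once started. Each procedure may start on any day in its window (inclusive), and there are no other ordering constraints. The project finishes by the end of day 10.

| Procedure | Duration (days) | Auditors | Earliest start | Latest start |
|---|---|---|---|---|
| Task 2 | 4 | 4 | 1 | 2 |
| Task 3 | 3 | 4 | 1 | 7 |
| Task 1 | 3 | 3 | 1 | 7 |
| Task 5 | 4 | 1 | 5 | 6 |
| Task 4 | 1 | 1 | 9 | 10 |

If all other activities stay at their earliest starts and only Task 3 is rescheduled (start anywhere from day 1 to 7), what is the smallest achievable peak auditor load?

Task 3@1: d1:11  d2:11  d3:11  d4:4  d5:1  d6:1  d7:1  d8:1  d9:1  d10:0 → peak 11
Task 3@2: d1:7  d2:11  d3:11  d4:8  d5:1  d6:1  d7:1  d8:1  d9:1  d10:0 → peak 11
Task 3@3: d1:7  d2:7  d3:11  d4:8  d5:5  d6:1  d7:1  d8:1  d9:1  d10:0 → peak 11
Task 3@4: d1:7  d2:7  d3:7  d4:8  d5:5  d6:5  d7:1  d8:1  d9:1  d10:0 → peak 8
Task 3@5: d1:7  d2:7  d3:7  d4:4  d5:5  d6:5  d7:5  d8:1  d9:1  d10:0 → peak 7
Task 3@6: d1:7  d2:7  d3:7  d4:4  d5:1  d6:5  d7:5  d8:5  d9:1  d10:0 → peak 7
Task 3@7: d1:7  d2:7  d3:7  d4:4  d5:1  d6:1  d7:5  d8:5  d9:5  d10:0 → peak 7
Best is Task 3@5, peak 7.

7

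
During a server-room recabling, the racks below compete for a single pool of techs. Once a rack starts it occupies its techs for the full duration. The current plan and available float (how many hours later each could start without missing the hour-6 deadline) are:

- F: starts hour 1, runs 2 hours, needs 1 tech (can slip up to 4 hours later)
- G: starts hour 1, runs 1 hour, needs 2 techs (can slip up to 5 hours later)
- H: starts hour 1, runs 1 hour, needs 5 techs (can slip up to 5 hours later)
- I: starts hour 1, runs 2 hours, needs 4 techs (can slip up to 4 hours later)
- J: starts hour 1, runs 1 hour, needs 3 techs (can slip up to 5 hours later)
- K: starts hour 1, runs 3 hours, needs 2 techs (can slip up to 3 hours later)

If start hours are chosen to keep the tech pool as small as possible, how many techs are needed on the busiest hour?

Early-start (F@1, G@1, H@1, I@1, J@1, K@1) gives peak 17: h1:17  h2:7  h3:2  h4:0  h5:0  h6:0.
Shift H→4, I→5, J→3.
Schedule F@1, G@1, H@4, I@5, J@3, K@1: h1:5  h2:3  h3:5  h4:5  h5:4  h6:4 — peak 5.
Total tech-hours = 26 over 6 hours ⇒ peak ≥ ⌈26/6⌉ = 5, so 5 is optimal.

5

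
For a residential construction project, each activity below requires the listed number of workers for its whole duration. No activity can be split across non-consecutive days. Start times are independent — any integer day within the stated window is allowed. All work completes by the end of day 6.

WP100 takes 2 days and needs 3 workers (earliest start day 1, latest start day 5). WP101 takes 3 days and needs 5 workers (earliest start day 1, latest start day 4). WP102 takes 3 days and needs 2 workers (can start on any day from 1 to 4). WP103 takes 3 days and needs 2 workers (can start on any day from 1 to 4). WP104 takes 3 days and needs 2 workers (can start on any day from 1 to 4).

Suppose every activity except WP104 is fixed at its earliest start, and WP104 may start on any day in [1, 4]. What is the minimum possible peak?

WP104@1: d1:14  d2:14  d3:11  d4:0  d5:0  d6:0 → peak 14
WP104@2: d1:12  d2:14  d3:11  d4:2  d5:0  d6:0 → peak 14
WP104@3: d1:12  d2:12  d3:11  d4:2  d5:2  d6:0 → peak 12
WP104@4: d1:12  d2:12  d3:9  d4:2  d5:2  d6:2 → peak 12
Best is WP104@3, peak 12.

12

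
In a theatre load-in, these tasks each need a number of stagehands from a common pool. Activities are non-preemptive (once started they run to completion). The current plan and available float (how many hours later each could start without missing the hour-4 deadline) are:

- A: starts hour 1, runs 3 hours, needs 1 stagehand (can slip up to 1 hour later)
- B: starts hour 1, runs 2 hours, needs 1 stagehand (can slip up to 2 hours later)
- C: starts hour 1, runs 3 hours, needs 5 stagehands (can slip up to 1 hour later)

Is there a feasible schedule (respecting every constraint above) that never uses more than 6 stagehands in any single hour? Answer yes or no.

no

The minimum achievable peak is 7; 6 < 7, so no feasible schedule stays within the cap.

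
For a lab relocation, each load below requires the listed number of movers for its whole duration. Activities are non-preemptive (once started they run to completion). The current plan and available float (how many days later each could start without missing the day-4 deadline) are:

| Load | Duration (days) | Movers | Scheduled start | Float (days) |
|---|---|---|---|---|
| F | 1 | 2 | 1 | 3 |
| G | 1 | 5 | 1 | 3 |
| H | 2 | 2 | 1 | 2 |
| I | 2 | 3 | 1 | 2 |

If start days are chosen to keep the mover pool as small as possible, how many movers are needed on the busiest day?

Early-start (F@1, G@1, H@1, I@1) gives peak 12: d1:12  d2:5  d3:0  d4:0.
Shift G→2, H→3, I→3.
Schedule F@1, G@2, H@3, I@3: d1:2  d2:5  d3:5  d4:5 — peak 5.
Total mover-days = 17 over 4 days ⇒ peak ≥ ⌈17/4⌉ = 5, so 5 is optimal.

5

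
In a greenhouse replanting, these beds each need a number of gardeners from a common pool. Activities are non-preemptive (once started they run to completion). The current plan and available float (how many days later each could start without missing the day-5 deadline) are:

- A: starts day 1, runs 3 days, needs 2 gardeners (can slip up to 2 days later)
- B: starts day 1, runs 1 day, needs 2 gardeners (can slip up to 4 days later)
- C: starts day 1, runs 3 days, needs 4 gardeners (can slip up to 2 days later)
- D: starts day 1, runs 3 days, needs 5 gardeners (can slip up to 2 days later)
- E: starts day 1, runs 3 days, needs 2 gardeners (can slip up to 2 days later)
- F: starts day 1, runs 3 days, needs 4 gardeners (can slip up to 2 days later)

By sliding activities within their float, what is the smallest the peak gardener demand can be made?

17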